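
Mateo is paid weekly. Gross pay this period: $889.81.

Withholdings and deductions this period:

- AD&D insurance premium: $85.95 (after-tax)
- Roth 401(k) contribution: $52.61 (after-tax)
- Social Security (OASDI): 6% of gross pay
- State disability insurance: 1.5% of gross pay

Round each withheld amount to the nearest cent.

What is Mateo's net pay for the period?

State disability insurance: $889.81 × 0.015 = $13.35
Social Security (OASDI): $889.81 × 0.06 = $53.39
Roth 401(k) contribution: $52.61
AD&D insurance premium: $85.95
Total deductions = $13.35 + $53.39 + $52.61 + $85.95 = $205.30
Net pay = $889.81 − $205.30 = $684.51

$684.51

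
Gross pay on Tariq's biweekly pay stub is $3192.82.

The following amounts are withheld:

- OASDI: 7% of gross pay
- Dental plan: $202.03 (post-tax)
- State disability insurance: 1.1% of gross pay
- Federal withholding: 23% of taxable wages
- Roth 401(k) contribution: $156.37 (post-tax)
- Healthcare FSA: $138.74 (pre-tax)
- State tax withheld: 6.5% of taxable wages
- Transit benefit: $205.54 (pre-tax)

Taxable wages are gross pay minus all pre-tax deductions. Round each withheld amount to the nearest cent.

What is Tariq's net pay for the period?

$1391.20

Healthcare FSA: $138.74
Transit benefit: $205.54
Pre-tax total = $138.74 + $205.54 = $344.28
Taxable wages = $3192.82 − $344.28 = $2848.54
State tax withheld: $2848.54 × 0.065 = $185.16
Federal withholding: $2848.54 × 0.23 = $655.16
OASDI: $3192.82 × 0.07 = $223.50
State disability insurance: $3192.82 × 0.011 = $35.12
Dental plan: $202.03
Roth 401(k) contribution: $156.37
Total deductions = $138.74 + $205.54 + $185.16 + $655.16 + $223.50 + $35.12 + $202.03 + $156.37 = $1801.62
Net pay = $3192.82 − $1801.62 = $1391.20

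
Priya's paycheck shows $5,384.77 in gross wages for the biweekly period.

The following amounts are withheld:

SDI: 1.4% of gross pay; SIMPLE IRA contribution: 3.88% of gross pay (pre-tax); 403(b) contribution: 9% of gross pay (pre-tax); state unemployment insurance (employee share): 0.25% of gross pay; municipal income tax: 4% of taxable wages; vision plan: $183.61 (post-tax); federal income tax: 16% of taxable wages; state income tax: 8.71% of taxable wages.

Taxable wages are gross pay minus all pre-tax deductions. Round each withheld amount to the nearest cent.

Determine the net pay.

SIMPLE IRA contribution: $5,384.77 × 0.0388 = $208.93
403(b) contribution: $5,384.77 × 0.09 = $484.63
Pre-tax total = $208.93 + $484.63 = $693.56
Taxable wages = $5,384.77 − $693.56 = $4,691.21
State income tax: $4,691.21 × 0.0871 = $408.60
Municipal income tax: $4,691.21 × 0.04 = $187.65
Federal income tax: $4,691.21 × 0.16 = $750.59
State unemployment insurance (employee share): $5,384.77 × 0.0025 = $13.46
SDI: $5,384.77 × 0.014 = $75.39
Vision plan: $183.61
Total deductions = $208.93 + $484.63 + $408.60 + $187.65 + $750.59 + $13.46 + $75.39 + $183.61 = $2,312.86
Net pay = $5,384.77 − $2,312.86 = $3,071.91

$3,071.91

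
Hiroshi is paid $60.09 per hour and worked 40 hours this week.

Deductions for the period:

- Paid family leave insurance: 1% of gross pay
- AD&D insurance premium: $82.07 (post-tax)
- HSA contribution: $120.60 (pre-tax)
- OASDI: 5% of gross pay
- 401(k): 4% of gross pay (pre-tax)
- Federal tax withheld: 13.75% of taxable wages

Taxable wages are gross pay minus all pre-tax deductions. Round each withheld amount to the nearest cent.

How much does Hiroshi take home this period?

$1659.88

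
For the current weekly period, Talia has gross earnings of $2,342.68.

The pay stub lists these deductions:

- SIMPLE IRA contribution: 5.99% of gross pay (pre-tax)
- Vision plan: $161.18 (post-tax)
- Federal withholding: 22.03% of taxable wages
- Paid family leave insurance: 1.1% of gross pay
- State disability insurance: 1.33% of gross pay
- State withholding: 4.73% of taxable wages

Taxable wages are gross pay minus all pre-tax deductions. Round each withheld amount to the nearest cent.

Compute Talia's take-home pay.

SIMPLE IRA contribution: $2,342.68 × 0.0599 = $140.33
Taxable wages = $2,342.68 − $140.33 = $2,202.35
State withholding: $2,202.35 × 0.0473 = $104.17
Federal withholding: $2,202.35 × 0.2203 = $485.18
State disability insurance: $2,342.68 × 0.0133 = $31.16
Paid family leave insurance: $2,342.68 × 0.011 = $25.77
Vision plan: $161.18
Total deductions = $140.33 + $104.17 + $485.18 + $31.16 + $25.77 + $161.18 = $947.79
Net pay = $2,342.68 − $947.79 = $1,394.89

$1,394.89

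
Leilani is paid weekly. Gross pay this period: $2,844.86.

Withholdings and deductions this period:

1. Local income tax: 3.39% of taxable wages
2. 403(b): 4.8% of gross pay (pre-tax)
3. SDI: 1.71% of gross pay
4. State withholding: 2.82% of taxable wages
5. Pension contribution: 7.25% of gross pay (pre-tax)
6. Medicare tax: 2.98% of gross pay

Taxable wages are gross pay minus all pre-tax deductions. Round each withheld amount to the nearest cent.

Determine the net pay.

403(b): $2,844.86 × 0.048 = $136.55
Pension contribution: $2,844.86 × 0.0725 = $206.25
Pre-tax total = $136.55 + $206.25 = $342.80
Taxable wages = $2,844.86 − $342.80 = $2,502.06
State withholding: $2,502.06 × 0.0282 = $70.56
Local income tax: $2,502.06 × 0.0339 = $84.82
Medicare tax: $2,844.86 × 0.0298 = $84.78
SDI: $2,844.86 × 0.0171 = $48.65
Total deductions = $136.55 + $206.25 + $70.56 + $84.82 + $84.78 + $48.65 = $631.61
Net pay = $2,844.86 − $631.61 = $2,213.25

$2,213.25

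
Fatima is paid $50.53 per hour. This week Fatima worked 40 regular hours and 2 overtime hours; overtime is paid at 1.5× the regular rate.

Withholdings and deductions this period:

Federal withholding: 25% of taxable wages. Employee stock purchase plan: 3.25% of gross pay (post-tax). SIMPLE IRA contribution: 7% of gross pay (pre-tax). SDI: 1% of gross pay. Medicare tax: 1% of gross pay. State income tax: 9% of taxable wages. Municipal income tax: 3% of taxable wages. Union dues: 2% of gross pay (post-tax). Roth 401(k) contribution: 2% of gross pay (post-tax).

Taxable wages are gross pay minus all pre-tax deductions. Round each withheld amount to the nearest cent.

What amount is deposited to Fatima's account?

Regular pay: 40 × $50.53 = $2,021.20
Overtime pay: 2 × $50.53 × 1.5 = $151.59
Gross pay = $2,021.20 + $151.59 = $2,172.79
SIMPLE IRA contribution: $2,172.79 × 0.07 = $152.10
Taxable wages = $2,172.79 − $152.10 = $2,020.69
Federal withholding: $2,020.69 × 0.25 = $505.17
State income tax: $2,020.69 × 0.09 = $181.86
Municipal income tax: $2,020.69 × 0.03 = $60.62
SDI: $2,172.79 × 0.01 = $21.73
Medicare tax: $2,172.79 × 0.01 = $21.73
Employee stock purchase plan: $2,172.79 × 0.0325 = $70.62
Roth 401(k) contribution: $2,172.79 × 0.02 = $43.46
Union dues: $2,172.79 × 0.02 = $43.46
Total deductions = $152.10 + $505.17 + $181.86 + $60.62 + $21.73 + $21.73 + $70.62 + $43.46 + $43.46 = $1,100.75
Net pay = $2,172.79 − $1,100.75 = $1,072.04

$1,072.04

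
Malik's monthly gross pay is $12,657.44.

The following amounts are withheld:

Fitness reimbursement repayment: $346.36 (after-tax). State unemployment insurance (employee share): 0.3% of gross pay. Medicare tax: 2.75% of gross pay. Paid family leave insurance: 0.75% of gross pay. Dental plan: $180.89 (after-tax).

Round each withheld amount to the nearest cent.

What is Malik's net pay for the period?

$11,649.21

State unemployment insurance (employee share): $12,657.44 × 0.003 = $37.97
Paid family leave insurance: $12,657.44 × 0.0075 = $94.93
Medicare tax: $12,657.44 × 0.0275 = $348.08
Dental plan: $180.89
Fitness reimbursement repayment: $346.36
Total deductions = $37.97 + $94.93 + $348.08 + $180.89 + $346.36 = $1,008.23
Net pay = $12,657.44 − $1,008.23 = $11,649.21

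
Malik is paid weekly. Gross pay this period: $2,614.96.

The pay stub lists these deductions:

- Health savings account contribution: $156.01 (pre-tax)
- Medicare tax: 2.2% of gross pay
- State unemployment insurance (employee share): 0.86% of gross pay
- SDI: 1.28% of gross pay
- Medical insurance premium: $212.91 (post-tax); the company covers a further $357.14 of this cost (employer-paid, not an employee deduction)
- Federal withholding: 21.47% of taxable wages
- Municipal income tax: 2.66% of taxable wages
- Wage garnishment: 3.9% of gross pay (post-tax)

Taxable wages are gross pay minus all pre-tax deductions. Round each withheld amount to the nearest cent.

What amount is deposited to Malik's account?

$1,437.22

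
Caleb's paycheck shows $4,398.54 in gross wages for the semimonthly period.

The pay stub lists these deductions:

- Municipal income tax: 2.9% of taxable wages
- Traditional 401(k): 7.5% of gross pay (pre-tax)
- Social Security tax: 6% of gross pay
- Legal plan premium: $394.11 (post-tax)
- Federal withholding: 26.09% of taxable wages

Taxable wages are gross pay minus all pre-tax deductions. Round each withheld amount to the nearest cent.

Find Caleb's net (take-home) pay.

$2,231.13

Traditional 401(k): $4,398.54 × 0.075 = $329.89
Taxable wages = $4,398.54 − $329.89 = $4,068.65
Federal withholding: $4,068.65 × 0.2609 = $1,061.51
Municipal income tax: $4,068.65 × 0.029 = $117.99
Social Security tax: $4,398.54 × 0.06 = $263.91
Legal plan premium: $394.11
Total deductions = $329.89 + $1,061.51 + $117.99 + $263.91 + $394.11 = $2,167.41
Net pay = $4,398.54 − $2,167.41 = $2,231.13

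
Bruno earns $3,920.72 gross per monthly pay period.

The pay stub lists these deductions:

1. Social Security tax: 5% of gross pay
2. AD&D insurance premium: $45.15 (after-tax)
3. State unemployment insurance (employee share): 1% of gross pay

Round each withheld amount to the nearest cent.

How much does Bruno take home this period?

$3,640.32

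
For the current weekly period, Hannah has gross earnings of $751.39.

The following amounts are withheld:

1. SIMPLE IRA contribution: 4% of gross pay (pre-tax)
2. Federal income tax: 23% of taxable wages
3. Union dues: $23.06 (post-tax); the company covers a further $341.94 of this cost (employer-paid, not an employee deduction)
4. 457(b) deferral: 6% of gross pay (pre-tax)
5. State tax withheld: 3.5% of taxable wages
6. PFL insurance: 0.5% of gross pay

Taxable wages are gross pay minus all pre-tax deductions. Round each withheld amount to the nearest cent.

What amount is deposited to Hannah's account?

457(b) deferral: $751.39 × 0.06 = $45.08
SIMPLE IRA contribution: $751.39 × 0.04 = $30.06
Pre-tax total = $45.08 + $30.06 = $75.14
Taxable wages = $751.39 − $75.14 = $676.25
Federal income tax: $676.25 × 0.23 = $155.54
State tax withheld: $676.25 × 0.035 = $23.67
PFL insurance: $751.39 × 0.005 = $3.76
Union dues: $23.06
(Employer's $341.94 toward union dues is not withheld from the employee.)
Total deductions = $45.08 + $30.06 + $155.54 + $23.67 + $3.76 + $23.06 = $281.17
Net pay = $751.39 − $281.17 = $470.22

$470.22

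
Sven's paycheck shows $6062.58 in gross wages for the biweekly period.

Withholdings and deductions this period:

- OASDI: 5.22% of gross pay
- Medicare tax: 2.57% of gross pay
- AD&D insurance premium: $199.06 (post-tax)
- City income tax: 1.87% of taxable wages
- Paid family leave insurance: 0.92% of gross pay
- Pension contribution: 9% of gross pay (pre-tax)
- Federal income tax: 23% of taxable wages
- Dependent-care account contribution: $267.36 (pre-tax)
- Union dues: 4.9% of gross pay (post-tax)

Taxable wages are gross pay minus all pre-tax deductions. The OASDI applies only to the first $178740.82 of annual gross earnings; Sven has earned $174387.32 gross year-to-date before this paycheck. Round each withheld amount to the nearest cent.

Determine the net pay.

$3009.04

Pension contribution: $6062.58 × 0.09 = $545.63
Dependent-care account contribution: $267.36
Pre-tax total = $545.63 + $267.36 = $812.99
Taxable wages = $6062.58 − $812.99 = $5249.59
Federal income tax: $5249.59 × 0.23 = $1207.41
City income tax: $5249.59 × 0.0187 = $98.17
Paid family leave insurance: $6062.58 × 0.0092 = $55.78
Medicare tax: $6062.58 × 0.0257 = $155.81
OASDI: only $178740.82 − $174387.32 = $4353.50 of this check is subject → $4353.50 × 0.0522 = $227.25
Union dues: $6062.58 × 0.049 = $297.07
AD&D insurance premium: $199.06
Total deductions = $545.63 + $267.36 + $1207.41 + $98.17 + $55.78 + $155.81 + $227.25 + $297.07 + $199.06 = $3053.54
Net pay = $6062.58 − $3053.54 = $3009.04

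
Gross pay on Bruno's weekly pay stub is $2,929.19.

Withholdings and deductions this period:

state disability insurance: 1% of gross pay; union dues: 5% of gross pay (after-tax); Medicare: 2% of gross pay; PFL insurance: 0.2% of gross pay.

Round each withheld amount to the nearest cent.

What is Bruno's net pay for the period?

$2,689.00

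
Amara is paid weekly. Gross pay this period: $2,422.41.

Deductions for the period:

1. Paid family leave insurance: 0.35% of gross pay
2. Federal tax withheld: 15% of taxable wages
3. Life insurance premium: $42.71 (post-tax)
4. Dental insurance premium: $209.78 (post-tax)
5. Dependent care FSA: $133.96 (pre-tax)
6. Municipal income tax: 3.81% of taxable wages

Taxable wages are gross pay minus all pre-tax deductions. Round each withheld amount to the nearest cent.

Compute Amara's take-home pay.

Dependent care FSA: $133.96
Taxable wages = $2,422.41 − $133.96 = $2,288.45
Federal tax withheld: $2,288.45 × 0.15 = $343.27
Municipal income tax: $2,288.45 × 0.0381 = $87.19
Paid family leave insurance: $2,422.41 × 0.0035 = $8.48
Dental insurance premium: $209.78
Life insurance premium: $42.71
Total deductions = $133.96 + $343.27 + $87.19 + $8.48 + $209.78 + $42.71 = $825.39
Net pay = $2,422.41 − $825.39 = $1,597.02

$1,597.02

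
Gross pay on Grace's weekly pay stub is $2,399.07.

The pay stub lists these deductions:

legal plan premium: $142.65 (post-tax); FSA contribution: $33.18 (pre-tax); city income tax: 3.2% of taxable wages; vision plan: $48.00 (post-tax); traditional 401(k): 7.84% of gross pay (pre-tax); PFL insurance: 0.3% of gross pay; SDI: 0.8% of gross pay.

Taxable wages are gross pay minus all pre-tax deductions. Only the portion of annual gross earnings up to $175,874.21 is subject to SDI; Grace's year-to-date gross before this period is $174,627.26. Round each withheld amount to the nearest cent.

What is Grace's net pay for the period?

Traditional 401(k): $2,399.07 × 0.0784 = $188.09
FSA contribution: $33.18
Pre-tax total = $188.09 + $33.18 = $221.27
Taxable wages = $2,399.07 − $221.27 = $2,177.80
City income tax: $2,177.80 × 0.032 = $69.69
SDI: only $175,874.21 − $174,627.26 = $1,246.95 of this check is subject → $1,246.95 × 0.008 = $9.98
PFL insurance: $2,399.07 × 0.003 = $7.20
Legal plan premium: $142.65
Vision plan: $48.00
Total deductions = $188.09 + $33.18 + $69.69 + $9.98 + $7.20 + $142.65 + $48.00 = $498.79
Net pay = $2,399.07 − $498.79 = $1,900.28

$1,900.28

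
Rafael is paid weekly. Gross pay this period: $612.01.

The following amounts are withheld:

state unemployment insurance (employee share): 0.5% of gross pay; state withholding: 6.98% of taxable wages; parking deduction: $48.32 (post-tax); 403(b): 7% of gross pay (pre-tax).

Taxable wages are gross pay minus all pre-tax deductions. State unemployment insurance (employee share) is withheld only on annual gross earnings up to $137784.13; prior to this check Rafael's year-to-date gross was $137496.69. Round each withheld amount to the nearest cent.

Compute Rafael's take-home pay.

$479.68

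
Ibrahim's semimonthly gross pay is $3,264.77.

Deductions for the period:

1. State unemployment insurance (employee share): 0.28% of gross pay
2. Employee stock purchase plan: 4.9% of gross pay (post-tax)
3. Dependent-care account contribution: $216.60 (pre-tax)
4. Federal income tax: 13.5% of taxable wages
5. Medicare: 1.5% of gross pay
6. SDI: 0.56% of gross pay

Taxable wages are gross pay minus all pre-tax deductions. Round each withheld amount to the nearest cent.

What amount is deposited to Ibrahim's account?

Dependent-care account contribution: $216.60
Taxable wages = $3,264.77 − $216.60 = $3,048.17
Federal income tax: $3,048.17 × 0.135 = $411.50
SDI: $3,264.77 × 0.0056 = $18.28
State unemployment insurance (employee share): $3,264.77 × 0.0028 = $9.14
Medicare: $3,264.77 × 0.015 = $48.97
Employee stock purchase plan: $3,264.77 × 0.049 = $159.97
Total deductions = $216.60 + $411.50 + $18.28 + $9.14 + $48.97 + $159.97 = $864.46
Net pay = $3,264.77 − $864.46 = $2,400.31

$2,400.31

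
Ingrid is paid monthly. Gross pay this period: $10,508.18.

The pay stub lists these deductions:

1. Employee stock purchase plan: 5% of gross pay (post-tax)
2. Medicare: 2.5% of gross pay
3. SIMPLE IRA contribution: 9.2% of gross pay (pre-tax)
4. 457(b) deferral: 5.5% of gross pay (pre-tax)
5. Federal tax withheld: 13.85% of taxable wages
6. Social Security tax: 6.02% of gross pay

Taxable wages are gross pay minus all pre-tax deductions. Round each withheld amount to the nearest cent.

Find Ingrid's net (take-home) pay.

$6,301.34

457(b) deferral: $10,508.18 × 0.055 = $577.95
SIMPLE IRA contribution: $10,508.18 × 0.092 = $966.75
Pre-tax total = $577.95 + $966.75 = $1,544.70
Taxable wages = $10,508.18 − $1,544.70 = $8,963.48
Federal tax withheld: $8,963.48 × 0.1385 = $1,241.44
Social Security tax: $10,508.18 × 0.0602 = $632.59
Medicare: $10,508.18 × 0.025 = $262.70
Employee stock purchase plan: $10,508.18 × 0.05 = $525.41
Total deductions = $577.95 + $966.75 + $1,241.44 + $632.59 + $262.70 + $525.41 = $4,206.84
Net pay = $10,508.18 − $4,206.84 = $6,301.34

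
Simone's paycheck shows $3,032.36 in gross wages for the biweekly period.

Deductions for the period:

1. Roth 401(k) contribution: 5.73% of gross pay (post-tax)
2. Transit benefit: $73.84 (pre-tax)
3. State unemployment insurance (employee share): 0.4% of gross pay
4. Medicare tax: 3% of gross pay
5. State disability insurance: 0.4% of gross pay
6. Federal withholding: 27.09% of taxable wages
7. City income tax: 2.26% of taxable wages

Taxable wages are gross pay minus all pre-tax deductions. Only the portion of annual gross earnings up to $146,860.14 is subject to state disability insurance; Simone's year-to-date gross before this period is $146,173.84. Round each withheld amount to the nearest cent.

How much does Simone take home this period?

Transit benefit: $73.84
Taxable wages = $3,032.36 − $73.84 = $2,958.52
City income tax: $2,958.52 × 0.0226 = $66.86
Federal withholding: $2,958.52 × 0.2709 = $801.46
State disability insurance: only $146,860.14 − $146,173.84 = $686.30 of this check is subject → $686.30 × 0.004 = $2.75
Medicare tax: $3,032.36 × 0.03 = $90.97
State unemployment insurance (employee share): $3,032.36 × 0.004 = $12.13
Roth 401(k) contribution: $3,032.36 × 0.0573 = $173.75
Total deductions = $73.84 + $66.86 + $801.46 + $2.75 + $90.97 + $12.13 + $173.75 = $1,221.76
Net pay = $3,032.36 − $1,221.76 = $1,810.60

$1,810.60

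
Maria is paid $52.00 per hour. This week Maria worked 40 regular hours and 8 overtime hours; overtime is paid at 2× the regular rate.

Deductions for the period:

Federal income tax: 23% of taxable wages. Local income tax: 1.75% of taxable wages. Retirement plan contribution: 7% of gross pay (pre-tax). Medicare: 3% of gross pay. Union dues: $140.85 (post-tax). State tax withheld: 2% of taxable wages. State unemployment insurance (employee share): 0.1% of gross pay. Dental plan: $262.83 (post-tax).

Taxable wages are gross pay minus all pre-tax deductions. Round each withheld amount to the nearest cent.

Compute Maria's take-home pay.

$1,489.78

Regular pay: 40 × $52.00 = $2,080.00
Overtime pay: 8 × $52.00 × 2 = $832.00
Gross pay = $2,080.00 + $832.00 = $2,912.00
Retirement plan contribution: $2,912.00 × 0.07 = $203.84
Taxable wages = $2,912.00 − $203.84 = $2,708.16
Federal income tax: $2,708.16 × 0.23 = $622.88
Local income tax: $2,708.16 × 0.0175 = $47.39
State tax withheld: $2,708.16 × 0.02 = $54.16
State unemployment insurance (employee share): $2,912.00 × 0.001 = $2.91
Medicare: $2,912.00 × 0.03 = $87.36
Union dues: $140.85
Dental plan: $262.83
Total deductions = $203.84 + $622.88 + $47.39 + $54.16 + $2.91 + $87.36 + $140.85 + $262.83 = $1,422.22
Net pay = $2,912.00 − $1,422.22 = $1,489.78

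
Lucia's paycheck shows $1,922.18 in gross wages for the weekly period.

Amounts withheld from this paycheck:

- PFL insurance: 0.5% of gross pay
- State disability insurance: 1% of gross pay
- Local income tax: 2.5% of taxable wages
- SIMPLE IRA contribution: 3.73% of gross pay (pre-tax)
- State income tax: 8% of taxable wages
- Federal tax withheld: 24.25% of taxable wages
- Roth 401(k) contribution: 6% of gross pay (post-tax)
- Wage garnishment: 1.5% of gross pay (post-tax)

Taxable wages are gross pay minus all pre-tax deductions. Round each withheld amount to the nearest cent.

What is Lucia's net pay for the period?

SIMPLE IRA contribution: $1,922.18 × 0.0373 = $71.70
Taxable wages = $1,922.18 − $71.70 = $1,850.48
Local income tax: $1,850.48 × 0.025 = $46.26
State income tax: $1,850.48 × 0.08 = $148.04
Federal tax withheld: $1,850.48 × 0.2425 = $448.74
State disability insurance: $1,922.18 × 0.01 = $19.22
PFL insurance: $1,922.18 × 0.005 = $9.61
Wage garnishment: $1,922.18 × 0.015 = $28.83
Roth 401(k) contribution: $1,922.18 × 0.06 = $115.33
Total deductions = $71.70 + $46.26 + $148.04 + $448.74 + $19.22 + $9.61 + $28.83 + $115.33 = $887.73
Net pay = $1,922.18 − $887.73 = $1,034.45

$1,034.45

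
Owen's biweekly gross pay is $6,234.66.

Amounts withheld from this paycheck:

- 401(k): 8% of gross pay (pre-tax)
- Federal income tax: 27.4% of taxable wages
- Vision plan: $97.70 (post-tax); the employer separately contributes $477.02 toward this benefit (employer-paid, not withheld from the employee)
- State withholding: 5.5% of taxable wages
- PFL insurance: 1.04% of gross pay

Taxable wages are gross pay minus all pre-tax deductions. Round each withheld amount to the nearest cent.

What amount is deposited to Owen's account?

$3,686.25

401(k): $6,234.66 × 0.08 = $498.77
Taxable wages = $6,234.66 − $498.77 = $5,735.89
State withholding: $5,735.89 × 0.055 = $315.47
Federal income tax: $5,735.89 × 0.274 = $1,571.63
PFL insurance: $6,234.66 × 0.0104 = $64.84
Vision plan: $97.70
(Employer's $477.02 toward vision plan is not withheld from the employee.)
Total deductions = $498.77 + $315.47 + $1,571.63 + $64.84 + $97.70 = $2,548.41
Net pay = $6,234.66 − $2,548.41 = $3,686.25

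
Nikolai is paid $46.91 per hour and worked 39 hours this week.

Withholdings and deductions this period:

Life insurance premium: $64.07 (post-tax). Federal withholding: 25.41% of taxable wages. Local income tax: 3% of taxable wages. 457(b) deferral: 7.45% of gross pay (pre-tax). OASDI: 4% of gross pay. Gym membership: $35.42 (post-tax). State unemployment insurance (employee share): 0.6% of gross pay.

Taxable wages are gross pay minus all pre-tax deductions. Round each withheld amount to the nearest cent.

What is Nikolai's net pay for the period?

Gross pay: 39 × $46.91 = $1,829.49
457(b) deferral: $1,829.49 × 0.0745 = $136.30
Taxable wages = $1,829.49 − $136.30 = $1,693.19
Local income tax: $1,693.19 × 0.03 = $50.80
Federal withholding: $1,693.19 × 0.2541 = $430.24
OASDI: $1,829.49 × 0.04 = $73.18
State unemployment insurance (employee share): $1,829.49 × 0.006 = $10.98
Life insurance premium: $64.07
Gym membership: $35.42
Total deductions = $136.30 + $50.80 + $430.24 + $73.18 + $10.98 + $64.07 + $35.42 = $800.99
Net pay = $1,829.49 − $800.99 = $1,028.50

$1,028.50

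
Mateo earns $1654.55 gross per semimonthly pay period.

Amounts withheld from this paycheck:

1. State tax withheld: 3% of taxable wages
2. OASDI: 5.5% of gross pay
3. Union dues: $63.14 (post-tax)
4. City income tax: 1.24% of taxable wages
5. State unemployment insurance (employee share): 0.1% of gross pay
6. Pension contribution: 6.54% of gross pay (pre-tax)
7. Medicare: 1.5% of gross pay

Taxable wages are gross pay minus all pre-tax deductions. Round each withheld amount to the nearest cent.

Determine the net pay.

$1300.17

Pension contribution: $1654.55 × 0.0654 = $108.21
Taxable wages = $1654.55 − $108.21 = $1546.34
State tax withheld: $1546.34 × 0.03 = $46.39
City income tax: $1546.34 × 0.0124 = $19.17
OASDI: $1654.55 × 0.055 = $91.00
Medicare: $1654.55 × 0.015 = $24.82
State unemployment insurance (employee share): $1654.55 × 0.001 = $1.65
Union dues: $63.14
Total deductions = $108.21 + $46.39 + $19.17 + $91.00 + $24.82 + $1.65 + $63.14 = $354.38
Net pay = $1654.55 − $354.38 = $1300.17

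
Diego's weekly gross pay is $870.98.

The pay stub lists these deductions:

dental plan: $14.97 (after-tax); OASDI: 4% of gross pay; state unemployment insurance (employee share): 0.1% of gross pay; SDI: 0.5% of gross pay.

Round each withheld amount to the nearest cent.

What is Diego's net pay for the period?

$815.95

SDI: $870.98 × 0.005 = $4.35
OASDI: $870.98 × 0.04 = $34.84
State unemployment insurance (employee share): $870.98 × 0.001 = $0.87
Dental plan: $14.97
Total deductions = $4.35 + $34.84 + $0.87 + $14.97 = $55.03
Net pay = $870.98 − $55.03 = $815.95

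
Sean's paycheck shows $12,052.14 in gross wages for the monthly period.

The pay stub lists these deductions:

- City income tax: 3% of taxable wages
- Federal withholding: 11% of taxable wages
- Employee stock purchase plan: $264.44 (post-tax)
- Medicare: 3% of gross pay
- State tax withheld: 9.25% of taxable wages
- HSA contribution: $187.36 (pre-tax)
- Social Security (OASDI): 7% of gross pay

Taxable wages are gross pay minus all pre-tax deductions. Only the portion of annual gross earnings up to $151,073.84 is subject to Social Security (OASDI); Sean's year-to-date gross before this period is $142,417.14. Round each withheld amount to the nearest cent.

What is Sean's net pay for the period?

HSA contribution: $187.36
Taxable wages = $12,052.14 − $187.36 = $11,864.78
State tax withheld: $11,864.78 × 0.0925 = $1,097.49
City income tax: $11,864.78 × 0.03 = $355.94
Federal withholding: $11,864.78 × 0.11 = $1,305.13
Social Security (OASDI): only $151,073.84 − $142,417.14 = $8,656.70 of this check is subject → $8,656.70 × 0.07 = $605.97
Medicare: $12,052.14 × 0.03 = $361.56
Employee stock purchase plan: $264.44
Total deductions = $187.36 + $1,097.49 + $355.94 + $1,305.13 + $605.97 + $361.56 + $264.44 = $4,177.89
Net pay = $12,052.14 − $4,177.89 = $7,874.25

$7,874.25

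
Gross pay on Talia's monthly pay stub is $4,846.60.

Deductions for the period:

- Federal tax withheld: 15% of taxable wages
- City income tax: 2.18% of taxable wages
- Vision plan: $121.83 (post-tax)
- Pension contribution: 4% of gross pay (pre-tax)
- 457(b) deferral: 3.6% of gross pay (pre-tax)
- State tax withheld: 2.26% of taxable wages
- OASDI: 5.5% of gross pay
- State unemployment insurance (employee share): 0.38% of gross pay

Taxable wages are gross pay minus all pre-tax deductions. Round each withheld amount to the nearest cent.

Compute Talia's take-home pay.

$3,200.87

457(b) deferral: $4,846.60 × 0.036 = $174.48
Pension contribution: $4,846.60 × 0.04 = $193.86
Pre-tax total = $174.48 + $193.86 = $368.34
Taxable wages = $4,846.60 − $368.34 = $4,478.26
Federal tax withheld: $4,478.26 × 0.15 = $671.74
City income tax: $4,478.26 × 0.0218 = $97.63
State tax withheld: $4,478.26 × 0.0226 = $101.21
OASDI: $4,846.60 × 0.055 = $266.56
State unemployment insurance (employee share): $4,846.60 × 0.0038 = $18.42
Vision plan: $121.83
Total deductions = $174.48 + $193.86 + $671.74 + $97.63 + $101.21 + $266.56 + $18.42 + $121.83 = $1,645.73
Net pay = $4,846.60 − $1,645.73 = $3,200.87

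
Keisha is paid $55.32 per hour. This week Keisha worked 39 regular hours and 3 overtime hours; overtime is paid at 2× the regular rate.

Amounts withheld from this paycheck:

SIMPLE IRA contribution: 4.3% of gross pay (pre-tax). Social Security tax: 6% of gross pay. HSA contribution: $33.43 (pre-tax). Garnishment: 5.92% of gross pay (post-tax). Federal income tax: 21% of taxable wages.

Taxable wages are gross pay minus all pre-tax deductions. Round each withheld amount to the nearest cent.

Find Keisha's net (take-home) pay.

Regular pay: 39 × $55.32 = $2157.48
Overtime pay: 3 × $55.32 × 2 = $331.92
Gross pay = $2157.48 + $331.92 = $2489.40
HSA contribution: $33.43
SIMPLE IRA contribution: $2489.40 × 0.043 = $107.04
Pre-tax total = $33.43 + $107.04 = $140.47
Taxable wages = $2489.40 − $140.47 = $2348.93
Federal income tax: $2348.93 × 0.21 = $493.28
Social Security tax: $2489.40 × 0.06 = $149.36
Garnishment: $2489.40 × 0.0592 = $147.37
Total deductions = $33.43 + $107.04 + $493.28 + $149.36 + $147.37 = $930.48
Net pay = $2489.40 − $930.48 = $1558.92

$1558.92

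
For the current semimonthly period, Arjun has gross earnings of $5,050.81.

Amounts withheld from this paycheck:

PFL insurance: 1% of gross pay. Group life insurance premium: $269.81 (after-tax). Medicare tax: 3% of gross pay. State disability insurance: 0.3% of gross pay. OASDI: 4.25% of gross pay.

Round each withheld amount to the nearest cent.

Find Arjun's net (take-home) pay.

State disability insurance: $5,050.81 × 0.003 = $15.15
PFL insurance: $5,050.81 × 0.01 = $50.51
Medicare tax: $5,050.81 × 0.03 = $151.52
OASDI: $5,050.81 × 0.0425 = $214.66
Group life insurance premium: $269.81
Total deductions = $15.15 + $50.51 + $151.52 + $214.66 + $269.81 = $701.65
Net pay = $5,050.81 − $701.65 = $4,349.16

$4,349.16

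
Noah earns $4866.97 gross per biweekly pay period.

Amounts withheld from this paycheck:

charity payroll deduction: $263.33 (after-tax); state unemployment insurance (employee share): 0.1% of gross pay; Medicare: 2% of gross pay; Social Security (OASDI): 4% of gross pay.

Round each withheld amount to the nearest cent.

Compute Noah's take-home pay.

Social Security (OASDI): $4866.97 × 0.04 = $194.68
Medicare: $4866.97 × 0.02 = $97.34
State unemployment insurance (employee share): $4866.97 × 0.001 = $4.87
Charity payroll deduction: $263.33
Total deductions = $194.68 + $97.34 + $4.87 + $263.33 = $560.22
Net pay = $4866.97 − $560.22 = $4306.75

$4306.75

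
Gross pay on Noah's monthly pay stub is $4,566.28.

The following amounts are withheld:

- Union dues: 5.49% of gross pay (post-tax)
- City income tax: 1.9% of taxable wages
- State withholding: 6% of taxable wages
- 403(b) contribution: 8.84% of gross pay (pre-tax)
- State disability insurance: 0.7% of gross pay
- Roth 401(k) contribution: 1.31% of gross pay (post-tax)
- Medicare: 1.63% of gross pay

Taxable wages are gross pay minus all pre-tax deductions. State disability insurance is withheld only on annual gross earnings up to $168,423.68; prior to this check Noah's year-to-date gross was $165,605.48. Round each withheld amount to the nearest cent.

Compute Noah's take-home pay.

$3,429.10

403(b) contribution: $4,566.28 × 0.0884 = $403.66
Taxable wages = $4,566.28 − $403.66 = $4,162.62
City income tax: $4,162.62 × 0.019 = $79.09
State withholding: $4,162.62 × 0.06 = $249.76
State disability insurance: only $168,423.68 − $165,605.48 = $2,818.20 of this check is subject → $2,818.20 × 0.007 = $19.73
Medicare: $4,566.28 × 0.0163 = $74.43
Union dues: $4,566.28 × 0.0549 = $250.69
Roth 401(k) contribution: $4,566.28 × 0.0131 = $59.82
Total deductions = $403.66 + $79.09 + $249.76 + $19.73 + $74.43 + $250.69 + $59.82 = $1,137.18
Net pay = $4,566.28 − $1,137.18 = $3,429.10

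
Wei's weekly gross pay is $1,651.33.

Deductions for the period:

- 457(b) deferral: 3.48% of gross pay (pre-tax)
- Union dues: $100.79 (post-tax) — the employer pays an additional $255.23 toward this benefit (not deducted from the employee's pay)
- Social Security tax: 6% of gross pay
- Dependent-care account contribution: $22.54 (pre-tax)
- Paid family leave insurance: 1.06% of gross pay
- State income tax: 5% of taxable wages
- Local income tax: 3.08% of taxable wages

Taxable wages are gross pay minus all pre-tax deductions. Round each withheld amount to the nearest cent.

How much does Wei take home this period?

Dependent-care account contribution: $22.54
457(b) deferral: $1,651.33 × 0.0348 = $57.47
Pre-tax total = $22.54 + $57.47 = $80.01
Taxable wages = $1,651.33 − $80.01 = $1,571.32
State income tax: $1,571.32 × 0.05 = $78.57
Local income tax: $1,571.32 × 0.0308 = $48.40
Social Security tax: $1,651.33 × 0.06 = $99.08
Paid family leave insurance: $1,651.33 × 0.0106 = $17.50
Union dues: $100.79
(Employer's $255.23 toward union dues is not withheld from the employee.)
Total deductions = $22.54 + $57.47 + $78.57 + $48.40 + $99.08 + $17.50 + $100.79 = $424.35
Net pay = $1,651.33 − $424.35 = $1,226.98

$1,226.98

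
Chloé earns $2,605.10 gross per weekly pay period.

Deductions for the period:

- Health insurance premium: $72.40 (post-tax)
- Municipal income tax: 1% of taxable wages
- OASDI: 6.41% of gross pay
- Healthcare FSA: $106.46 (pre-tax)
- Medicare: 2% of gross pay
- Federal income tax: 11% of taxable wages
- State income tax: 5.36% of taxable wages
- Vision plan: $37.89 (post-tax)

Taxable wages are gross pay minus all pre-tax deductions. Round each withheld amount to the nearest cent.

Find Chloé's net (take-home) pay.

Healthcare FSA: $106.46
Taxable wages = $2,605.10 − $106.46 = $2,498.64
Municipal income tax: $2,498.64 × 0.01 = $24.99
Federal income tax: $2,498.64 × 0.11 = $274.85
State income tax: $2,498.64 × 0.0536 = $133.93
OASDI: $2,605.10 × 0.0641 = $166.99
Medicare: $2,605.10 × 0.02 = $52.10
Vision plan: $37.89
Health insurance premium: $72.40
Total deductions = $106.46 + $24.99 + $274.85 + $133.93 + $166.99 + $52.10 + $37.89 + $72.40 = $869.61
Net pay = $2,605.10 − $869.61 = $1,735.49

$1,735.49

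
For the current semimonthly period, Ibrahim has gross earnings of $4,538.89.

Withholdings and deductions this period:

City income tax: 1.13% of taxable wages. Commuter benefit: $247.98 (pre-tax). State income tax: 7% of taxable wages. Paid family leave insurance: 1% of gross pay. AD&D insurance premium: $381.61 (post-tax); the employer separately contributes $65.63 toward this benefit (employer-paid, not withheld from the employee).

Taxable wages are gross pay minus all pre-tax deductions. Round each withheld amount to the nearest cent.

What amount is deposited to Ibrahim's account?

Commuter benefit: $247.98
Taxable wages = $4,538.89 − $247.98 = $4,290.91
State income tax: $4,290.91 × 0.07 = $300.36
City income tax: $4,290.91 × 0.0113 = $48.49
Paid family leave insurance: $4,538.89 × 0.01 = $45.39
AD&D insurance premium: $381.61
(Employer's $65.63 toward AD&D insurance premium is not withheld from the employee.)
Total deductions = $247.98 + $300.36 + $48.49 + $45.39 + $381.61 = $1,023.83
Net pay = $4,538.89 − $1,023.83 = $3,515.06

$3,515.06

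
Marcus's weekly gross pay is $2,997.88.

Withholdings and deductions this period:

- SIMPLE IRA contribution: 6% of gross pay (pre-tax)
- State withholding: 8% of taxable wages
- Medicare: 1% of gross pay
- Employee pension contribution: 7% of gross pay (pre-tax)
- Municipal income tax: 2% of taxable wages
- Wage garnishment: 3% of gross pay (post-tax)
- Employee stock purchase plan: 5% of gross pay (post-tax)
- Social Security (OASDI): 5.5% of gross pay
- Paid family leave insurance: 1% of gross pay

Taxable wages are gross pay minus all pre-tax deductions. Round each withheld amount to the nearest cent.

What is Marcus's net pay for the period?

SIMPLE IRA contribution: $2,997.88 × 0.06 = $179.87
Employee pension contribution: $2,997.88 × 0.07 = $209.85
Pre-tax total = $179.87 + $209.85 = $389.72
Taxable wages = $2,997.88 − $389.72 = $2,608.16
State withholding: $2,608.16 × 0.08 = $208.65
Municipal income tax: $2,608.16 × 0.02 = $52.16
Social Security (OASDI): $2,997.88 × 0.055 = $164.88
Paid family leave insurance: $2,997.88 × 0.01 = $29.98
Medicare: $2,997.88 × 0.01 = $29.98
Employee stock purchase plan: $2,997.88 × 0.05 = $149.89
Wage garnishment: $2,997.88 × 0.03 = $89.94
Total deductions = $179.87 + $209.85 + $208.65 + $52.16 + $164.88 + $29.98 + $29.98 + $149.89 + $89.94 = $1,115.20
Net pay = $2,997.88 − $1,115.20 = $1,882.68

$1,882.68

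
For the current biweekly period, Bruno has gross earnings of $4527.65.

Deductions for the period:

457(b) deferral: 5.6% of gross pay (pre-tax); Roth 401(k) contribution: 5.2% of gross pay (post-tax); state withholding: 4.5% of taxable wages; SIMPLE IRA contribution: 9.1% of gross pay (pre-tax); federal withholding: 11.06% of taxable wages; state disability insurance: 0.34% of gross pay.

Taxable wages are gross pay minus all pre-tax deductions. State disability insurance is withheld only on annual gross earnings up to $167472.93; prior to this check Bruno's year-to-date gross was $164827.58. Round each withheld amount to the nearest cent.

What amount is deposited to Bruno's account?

$3016.71

SIMPLE IRA contribution: $4527.65 × 0.091 = $412.02
457(b) deferral: $4527.65 × 0.056 = $253.55
Pre-tax total = $412.02 + $253.55 = $665.57
Taxable wages = $4527.65 − $665.57 = $3862.08
Federal withholding: $3862.08 × 0.1106 = $427.15
State withholding: $3862.08 × 0.045 = $173.79
State disability insurance: only $167472.93 − $164827.58 = $2645.35 of this check is subject → $2645.35 × 0.0034 = $8.99
Roth 401(k) contribution: $4527.65 × 0.052 = $235.44
Total deductions = $412.02 + $253.55 + $427.15 + $173.79 + $8.99 + $235.44 = $1510.94
Net pay = $4527.65 − $1510.94 = $3016.71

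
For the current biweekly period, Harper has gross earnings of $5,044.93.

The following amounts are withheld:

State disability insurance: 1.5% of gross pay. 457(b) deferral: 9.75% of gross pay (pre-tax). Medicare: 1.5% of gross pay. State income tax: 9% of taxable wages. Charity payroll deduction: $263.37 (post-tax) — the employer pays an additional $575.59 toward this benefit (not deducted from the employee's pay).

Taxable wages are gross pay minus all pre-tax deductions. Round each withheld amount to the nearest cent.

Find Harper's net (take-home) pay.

$3,728.57

457(b) deferral: $5,044.93 × 0.0975 = $491.88
Taxable wages = $5,044.93 − $491.88 = $4,553.05
State income tax: $4,553.05 × 0.09 = $409.77
Medicare: $5,044.93 × 0.015 = $75.67
State disability insurance: $5,044.93 × 0.015 = $75.67
Charity payroll deduction: $263.37
(Employer's $575.59 toward charity payroll deduction is not withheld from the employee.)
Total deductions = $491.88 + $409.77 + $75.67 + $75.67 + $263.37 = $1,316.36
Net pay = $5,044.93 − $1,316.36 = $3,728.57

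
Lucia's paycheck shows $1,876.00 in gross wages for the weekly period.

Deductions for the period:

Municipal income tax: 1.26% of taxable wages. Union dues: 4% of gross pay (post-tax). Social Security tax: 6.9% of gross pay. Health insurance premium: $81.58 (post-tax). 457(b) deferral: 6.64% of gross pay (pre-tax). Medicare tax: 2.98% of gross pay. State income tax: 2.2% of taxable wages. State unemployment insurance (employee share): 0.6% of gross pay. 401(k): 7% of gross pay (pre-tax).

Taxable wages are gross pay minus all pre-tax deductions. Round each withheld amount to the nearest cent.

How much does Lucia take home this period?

$1,210.84

457(b) deferral: $1,876.00 × 0.0664 = $124.57
401(k): $1,876.00 × 0.07 = $131.32
Pre-tax total = $124.57 + $131.32 = $255.89
Taxable wages = $1,876.00 − $255.89 = $1,620.11
State income tax: $1,620.11 × 0.022 = $35.64
Municipal income tax: $1,620.11 × 0.0126 = $20.41
Medicare tax: $1,876.00 × 0.0298 = $55.90
State unemployment insurance (employee share): $1,876.00 × 0.006 = $11.26
Social Security tax: $1,876.00 × 0.069 = $129.44
Health insurance premium: $81.58
Union dues: $1,876.00 × 0.04 = $75.04
Total deductions = $124.57 + $131.32 + $35.64 + $20.41 + $55.90 + $11.26 + $129.44 + $81.58 + $75.04 = $665.16
Net pay = $1,876.00 − $665.16 = $1,210.84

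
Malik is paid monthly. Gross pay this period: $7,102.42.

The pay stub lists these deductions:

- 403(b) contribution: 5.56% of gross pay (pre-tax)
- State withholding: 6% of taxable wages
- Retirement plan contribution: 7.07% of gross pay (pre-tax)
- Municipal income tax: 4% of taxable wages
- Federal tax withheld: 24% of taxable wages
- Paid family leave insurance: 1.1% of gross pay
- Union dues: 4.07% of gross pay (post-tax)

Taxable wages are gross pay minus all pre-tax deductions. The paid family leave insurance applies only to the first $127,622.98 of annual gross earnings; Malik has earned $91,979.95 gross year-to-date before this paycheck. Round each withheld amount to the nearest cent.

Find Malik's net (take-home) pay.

$3,728.36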